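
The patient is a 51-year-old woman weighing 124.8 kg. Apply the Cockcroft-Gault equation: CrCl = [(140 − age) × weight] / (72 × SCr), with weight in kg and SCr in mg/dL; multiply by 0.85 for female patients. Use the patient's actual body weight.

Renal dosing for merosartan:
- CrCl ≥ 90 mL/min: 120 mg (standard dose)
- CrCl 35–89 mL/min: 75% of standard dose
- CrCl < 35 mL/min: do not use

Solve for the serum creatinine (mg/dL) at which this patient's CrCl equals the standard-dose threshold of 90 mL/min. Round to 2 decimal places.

1.46 mg/dL

Standard dose requires CrCl ≥ 90 mL/min.
Set (140 − 51) × 124.8 × 0.85 / (72 × SCr) = 90
SCr = (140 − 51) × 124.8 × 0.85 / (72 × 90) = 1.457 mg/dL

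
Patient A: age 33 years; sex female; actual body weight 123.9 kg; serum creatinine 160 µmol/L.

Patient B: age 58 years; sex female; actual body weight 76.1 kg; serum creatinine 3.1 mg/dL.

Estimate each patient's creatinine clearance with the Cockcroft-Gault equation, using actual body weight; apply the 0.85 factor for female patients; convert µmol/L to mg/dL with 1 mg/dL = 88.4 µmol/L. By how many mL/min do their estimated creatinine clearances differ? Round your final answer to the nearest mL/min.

Patient A: SCr = 160 / 88.4 = 1.81 mg/dL
Patient A: CrCl = (140 − 33) × 123.9 / (72 × 1.81) × 0.85 = 13257.3 / 130.32 × 0.85 ≈ 86.5 mL/min
Patient B: CrCl = (140 − 58) × 76.1 / (72 × 3.1) × 0.85 = 6240.2 / 223.20 × 0.85 ≈ 23.8 mL/min
|86.5 − 23.8| = 62.7 mL/min

63 mL/min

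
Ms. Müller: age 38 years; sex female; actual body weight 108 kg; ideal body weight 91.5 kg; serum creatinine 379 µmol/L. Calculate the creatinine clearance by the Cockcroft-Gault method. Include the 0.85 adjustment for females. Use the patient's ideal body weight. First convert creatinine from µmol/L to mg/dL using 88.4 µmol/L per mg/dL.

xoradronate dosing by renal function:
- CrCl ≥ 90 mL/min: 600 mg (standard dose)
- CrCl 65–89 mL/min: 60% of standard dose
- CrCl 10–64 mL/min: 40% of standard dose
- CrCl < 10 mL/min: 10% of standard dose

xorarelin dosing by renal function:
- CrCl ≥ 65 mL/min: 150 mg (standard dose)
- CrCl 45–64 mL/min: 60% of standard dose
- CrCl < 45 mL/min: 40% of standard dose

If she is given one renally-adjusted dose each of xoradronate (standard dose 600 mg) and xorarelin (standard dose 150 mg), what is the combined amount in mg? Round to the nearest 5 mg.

300 mg

SCr = 379 / 88.4 = 4.287 mg/dL
CrCl = (140 − 38) × 91.5 / (72 × 4.287) × 0.85 = 9333.0 / 308.66 × 0.85 ≈ 25.7 mL/min
CrCl ≈ 26 mL/min.
xoradronate: 10–64 mL/min → 40% of 600 mg = 240 mg.
xorarelin: < 45 mL/min → 40% of 150 mg = 60 mg.
Total = 240 + 60 = 300 mg.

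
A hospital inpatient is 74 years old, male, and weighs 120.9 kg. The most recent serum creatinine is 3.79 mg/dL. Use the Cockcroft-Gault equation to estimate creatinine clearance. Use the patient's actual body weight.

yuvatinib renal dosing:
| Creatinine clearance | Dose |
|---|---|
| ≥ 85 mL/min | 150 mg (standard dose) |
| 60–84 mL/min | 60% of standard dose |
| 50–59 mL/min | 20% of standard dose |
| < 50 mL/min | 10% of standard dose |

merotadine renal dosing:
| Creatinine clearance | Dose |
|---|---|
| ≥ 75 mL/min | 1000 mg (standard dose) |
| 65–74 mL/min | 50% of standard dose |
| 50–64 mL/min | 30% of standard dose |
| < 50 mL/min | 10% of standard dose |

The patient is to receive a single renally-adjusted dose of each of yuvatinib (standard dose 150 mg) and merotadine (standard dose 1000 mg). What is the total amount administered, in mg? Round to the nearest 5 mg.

115 mg

CrCl = (140 − 74) × 120.9 / (72 × 3.79) = 7979.4 / 272.88 ≈ 29.2 mL/min
CrCl ≈ 29 mL/min.
yuvatinib: < 50 mL/min → 10% of 150 mg = 15 mg.
merotadine: < 50 mL/min → 10% of 1000 mg = 100 mg.
Total = 15 + 100 = 115 mg.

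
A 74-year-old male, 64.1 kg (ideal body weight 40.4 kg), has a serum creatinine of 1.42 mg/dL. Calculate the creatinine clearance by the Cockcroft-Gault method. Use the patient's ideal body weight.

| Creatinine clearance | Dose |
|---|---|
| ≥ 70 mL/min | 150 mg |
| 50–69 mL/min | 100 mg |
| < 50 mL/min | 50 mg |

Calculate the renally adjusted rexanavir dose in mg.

CrCl = (140 − 74) × 40.4 / (72 × 1.42) = 2666.4 / 102.24 ≈ 26.1 mL/min
CrCl ≈ 26 mL/min → bracket < 50 mL/min.
Dose for this bracket: 50 mg.

50 mg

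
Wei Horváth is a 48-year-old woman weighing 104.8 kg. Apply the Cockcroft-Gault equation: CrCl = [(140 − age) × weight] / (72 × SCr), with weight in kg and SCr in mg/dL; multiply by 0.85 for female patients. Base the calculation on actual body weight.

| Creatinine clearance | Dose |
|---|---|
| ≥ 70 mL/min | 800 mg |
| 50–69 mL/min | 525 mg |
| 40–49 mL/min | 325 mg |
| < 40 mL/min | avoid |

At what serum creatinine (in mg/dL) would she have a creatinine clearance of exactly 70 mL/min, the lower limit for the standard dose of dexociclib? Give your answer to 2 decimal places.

Standard dose requires CrCl ≥ 70 mL/min.
Set (140 − 48) × 104.8 × 0.85 / (72 × SCr) = 70
SCr = (140 − 48) × 104.8 × 0.85 / (72 × 70) = 1.626 mg/dL

1.63 mg/dL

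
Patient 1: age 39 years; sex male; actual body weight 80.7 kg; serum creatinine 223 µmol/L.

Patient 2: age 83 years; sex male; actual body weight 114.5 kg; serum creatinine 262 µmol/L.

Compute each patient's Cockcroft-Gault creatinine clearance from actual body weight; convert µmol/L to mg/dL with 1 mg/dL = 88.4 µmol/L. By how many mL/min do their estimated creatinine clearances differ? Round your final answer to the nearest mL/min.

14 mL/min

Patient 1: SCr = 223 / 88.4 = 2.523 mg/dL
Patient 1: CrCl = (140 − 39) × 80.7 / (72 × 2.523) = 8150.7 / 181.66 ≈ 44.9 mL/min
Patient 2: SCr = 262 / 88.4 = 2.964 mg/dL
Patient 2: CrCl = (140 − 83) × 114.5 / (72 × 2.964) = 6526.5 / 213.41 ≈ 30.6 mL/min
|44.9 − 30.6| = 14.3 mL/min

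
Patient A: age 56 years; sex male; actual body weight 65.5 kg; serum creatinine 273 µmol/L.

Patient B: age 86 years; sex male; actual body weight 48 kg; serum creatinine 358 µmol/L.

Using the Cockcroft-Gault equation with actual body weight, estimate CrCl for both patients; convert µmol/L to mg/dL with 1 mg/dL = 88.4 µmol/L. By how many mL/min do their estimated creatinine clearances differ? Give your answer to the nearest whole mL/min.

Patient A: SCr = 273 / 88.4 = 3.088 mg/dL
Patient A: CrCl = (140 − 56) × 65.5 / (72 × 3.088) = 5502.0 / 222.34 ≈ 24.7 mL/min
Patient B: SCr = 358 / 88.4 = 4.05 mg/dL
Patient B: CrCl = (140 − 86) × 48 / (72 × 4.05) = 2592.0 / 291.60 ≈ 8.9 mL/min
|24.7 − 8.9| = 15.8 mL/min

16 mL/min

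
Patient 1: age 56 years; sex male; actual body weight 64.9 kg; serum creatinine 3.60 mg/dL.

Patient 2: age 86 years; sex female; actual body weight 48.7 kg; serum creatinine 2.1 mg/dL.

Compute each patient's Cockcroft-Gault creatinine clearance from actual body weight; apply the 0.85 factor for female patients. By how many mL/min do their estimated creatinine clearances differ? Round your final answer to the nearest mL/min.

Patient 1: CrCl = (140 − 56) × 64.9 / (72 × 3.6) = 5451.6 / 259.20 ≈ 21.0 mL/min
Patient 2: CrCl = (140 − 86) × 48.7 / (72 × 2.1) × 0.85 = 2629.8 / 151.20 × 0.85 ≈ 14.8 mL/min
|21.0 − 14.8| = 6.2 mL/min

6 mL/min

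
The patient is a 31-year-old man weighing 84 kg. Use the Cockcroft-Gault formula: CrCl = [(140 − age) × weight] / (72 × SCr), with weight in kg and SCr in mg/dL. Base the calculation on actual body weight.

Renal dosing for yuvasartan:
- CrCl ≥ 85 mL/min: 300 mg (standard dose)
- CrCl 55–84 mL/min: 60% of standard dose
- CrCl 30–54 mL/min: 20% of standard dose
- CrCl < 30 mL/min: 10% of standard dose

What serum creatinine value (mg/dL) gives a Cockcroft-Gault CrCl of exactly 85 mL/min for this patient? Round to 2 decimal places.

1.50 mg/dL

Standard dose requires CrCl ≥ 85 mL/min.
Set (140 − 31) × 84 / (72 × SCr) = 85
SCr = (140 − 31) × 84 / (72 × 85) = 1.496 mg/dL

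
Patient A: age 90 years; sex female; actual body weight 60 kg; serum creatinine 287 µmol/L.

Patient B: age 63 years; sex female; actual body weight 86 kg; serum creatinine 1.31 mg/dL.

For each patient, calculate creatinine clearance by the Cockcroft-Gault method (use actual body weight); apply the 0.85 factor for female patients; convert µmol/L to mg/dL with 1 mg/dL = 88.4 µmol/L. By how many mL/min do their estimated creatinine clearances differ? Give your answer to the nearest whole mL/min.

49 mL/min

Patient A: SCr = 287 / 88.4 = 3.247 mg/dL
Patient A: CrCl = (140 − 90) × 60 / (72 × 3.247) × 0.85 = 3000.0 / 233.78 × 0.85 ≈ 10.9 mL/min
Patient B: CrCl = (140 − 63) × 86 / (72 × 1.31) × 0.85 = 6622.0 / 94.32 × 0.85 ≈ 59.7 mL/min
|10.9 − 59.7| = 48.8 mL/min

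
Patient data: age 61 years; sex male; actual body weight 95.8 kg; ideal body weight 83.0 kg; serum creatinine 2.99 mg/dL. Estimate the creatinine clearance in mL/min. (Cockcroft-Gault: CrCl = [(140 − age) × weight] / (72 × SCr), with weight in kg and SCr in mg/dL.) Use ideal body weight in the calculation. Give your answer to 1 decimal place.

30.5 mL/min

CrCl = (140 − 61) × 83 / (72 × 2.99) = 6557.0 / 215.28 ≈ 30.5 mL/min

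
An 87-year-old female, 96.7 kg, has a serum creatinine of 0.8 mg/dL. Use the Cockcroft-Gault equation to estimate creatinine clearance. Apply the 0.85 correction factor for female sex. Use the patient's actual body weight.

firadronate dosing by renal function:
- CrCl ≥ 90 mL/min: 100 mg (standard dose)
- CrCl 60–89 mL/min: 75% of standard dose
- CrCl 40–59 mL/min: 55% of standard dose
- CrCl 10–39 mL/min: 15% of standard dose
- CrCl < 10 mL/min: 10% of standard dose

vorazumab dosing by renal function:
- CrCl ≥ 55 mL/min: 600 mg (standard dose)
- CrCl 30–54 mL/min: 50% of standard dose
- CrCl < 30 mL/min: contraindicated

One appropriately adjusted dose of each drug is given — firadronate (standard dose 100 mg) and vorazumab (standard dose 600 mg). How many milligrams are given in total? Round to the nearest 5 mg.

675 mg

CrCl = (140 − 87) × 96.7 / (72 × 0.8) × 0.85 = 5125.1 / 57.60 × 0.85 ≈ 75.6 mL/min
CrCl ≈ 76 mL/min.
firadronate: 60–89 mL/min → 75% of 100 mg = 75 mg.
vorazumab: ≥ 55 mL/min → 100% of 600 mg = 600 mg.
Total = 75 + 600 = 675 mg.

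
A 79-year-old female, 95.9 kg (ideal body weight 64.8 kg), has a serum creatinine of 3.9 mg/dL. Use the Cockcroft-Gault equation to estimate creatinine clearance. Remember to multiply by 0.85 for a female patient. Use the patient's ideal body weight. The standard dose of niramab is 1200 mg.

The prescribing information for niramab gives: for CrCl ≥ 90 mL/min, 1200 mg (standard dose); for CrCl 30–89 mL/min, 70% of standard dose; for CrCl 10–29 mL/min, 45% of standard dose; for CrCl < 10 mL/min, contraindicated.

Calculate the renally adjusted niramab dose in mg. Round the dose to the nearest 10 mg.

CrCl = (140 − 79) × 64.8 / (72 × 3.9) × 0.85 = 3952.8 / 280.80 × 0.85 ≈ 12.0 mL/min
CrCl ≈ 12 mL/min → bracket 10–29 mL/min.
45% of 1200 mg = 540 mg

540 mg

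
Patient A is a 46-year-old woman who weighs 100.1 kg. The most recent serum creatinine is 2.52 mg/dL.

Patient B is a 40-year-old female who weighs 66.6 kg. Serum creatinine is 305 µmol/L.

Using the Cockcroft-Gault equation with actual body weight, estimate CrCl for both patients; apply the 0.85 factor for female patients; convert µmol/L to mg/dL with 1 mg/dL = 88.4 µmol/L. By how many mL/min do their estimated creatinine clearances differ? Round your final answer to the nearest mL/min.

21 mL/min

Patient A: CrCl = (140 − 46) × 100.1 / (72 × 2.52) × 0.85 = 9409.4 / 181.44 × 0.85 ≈ 44.1 mL/min
Patient B: SCr = 305 / 88.4 = 3.45 mg/dL
Patient B: CrCl = (140 − 40) × 66.6 / (72 × 3.45) × 0.85 = 6660.0 / 248.40 × 0.85 ≈ 22.8 mL/min
|44.1 − 22.8| = 21.3 mL/min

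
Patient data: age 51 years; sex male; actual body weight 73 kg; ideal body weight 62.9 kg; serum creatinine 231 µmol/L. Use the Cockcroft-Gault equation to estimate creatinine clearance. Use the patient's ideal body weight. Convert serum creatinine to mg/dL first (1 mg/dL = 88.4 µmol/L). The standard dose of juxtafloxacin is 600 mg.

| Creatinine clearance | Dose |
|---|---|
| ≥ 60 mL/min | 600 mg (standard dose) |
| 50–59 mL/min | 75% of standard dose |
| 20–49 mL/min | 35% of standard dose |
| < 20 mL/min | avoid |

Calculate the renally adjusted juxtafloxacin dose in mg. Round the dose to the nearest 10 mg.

210 mg

SCr = 231 / 88.4 = 2.613 mg/dL
CrCl = (140 − 51) × 62.9 / (72 × 2.613) = 5598.1 / 188.14 ≈ 29.8 mL/min
CrCl ≈ 30 mL/min → bracket 20–49 mL/min.
35% of 600 mg = 210 mg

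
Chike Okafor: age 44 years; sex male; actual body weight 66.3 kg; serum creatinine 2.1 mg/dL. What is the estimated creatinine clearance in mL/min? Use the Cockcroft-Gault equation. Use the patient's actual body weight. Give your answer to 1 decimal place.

42.1 mL/min

CrCl = (140 − 44) × 66.3 / (72 × 2.1) = 6364.8 / 151.20 ≈ 42.1 mL/min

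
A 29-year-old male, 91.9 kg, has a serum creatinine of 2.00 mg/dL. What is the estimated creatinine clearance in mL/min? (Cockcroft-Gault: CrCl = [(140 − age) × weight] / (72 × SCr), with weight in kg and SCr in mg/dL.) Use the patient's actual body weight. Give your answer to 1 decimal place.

CrCl = (140 − 29) × 91.9 / (72 × 2) = 10200.9 / 144.00 ≈ 70.8 mL/min

70.8 mL/min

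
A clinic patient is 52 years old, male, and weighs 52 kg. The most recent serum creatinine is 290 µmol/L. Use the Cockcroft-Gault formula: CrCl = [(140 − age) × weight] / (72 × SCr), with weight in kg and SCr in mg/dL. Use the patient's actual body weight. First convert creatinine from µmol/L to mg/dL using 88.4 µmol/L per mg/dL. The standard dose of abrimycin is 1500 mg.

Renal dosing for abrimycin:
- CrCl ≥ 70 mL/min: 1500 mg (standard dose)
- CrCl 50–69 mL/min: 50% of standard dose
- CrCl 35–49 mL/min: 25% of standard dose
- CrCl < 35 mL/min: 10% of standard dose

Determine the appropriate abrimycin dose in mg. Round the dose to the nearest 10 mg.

SCr = 290 / 88.4 = 3.281 mg/dL
CrCl = (140 − 52) × 52 / (72 × 3.281) = 4576.0 / 236.23 ≈ 19.4 mL/min
CrCl ≈ 19 mL/min → bracket < 35 mL/min.
10% of 1500 mg = 150 mg

150 mg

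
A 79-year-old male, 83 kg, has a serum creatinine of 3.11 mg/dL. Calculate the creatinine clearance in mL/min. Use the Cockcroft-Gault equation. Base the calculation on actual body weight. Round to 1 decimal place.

22.6 mL/min

CrCl = (140 − 79) × 83 / (72 × 3.11) = 5063.0 / 223.92 ≈ 22.6 mL/min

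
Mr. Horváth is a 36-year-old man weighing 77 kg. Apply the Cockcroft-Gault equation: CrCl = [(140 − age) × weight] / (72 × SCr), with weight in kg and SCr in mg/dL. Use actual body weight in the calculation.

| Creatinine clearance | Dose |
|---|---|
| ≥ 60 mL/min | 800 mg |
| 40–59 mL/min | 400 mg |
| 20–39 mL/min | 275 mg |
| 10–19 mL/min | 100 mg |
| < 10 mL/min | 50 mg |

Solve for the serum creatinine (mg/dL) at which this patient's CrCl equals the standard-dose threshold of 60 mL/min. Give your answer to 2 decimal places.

1.85 mg/dL

Standard dose requires CrCl ≥ 60 mL/min.
Set (140 − 36) × 77 / (72 × SCr) = 60
SCr = (140 − 36) × 77 / (72 × 60) = 1.854 mg/dL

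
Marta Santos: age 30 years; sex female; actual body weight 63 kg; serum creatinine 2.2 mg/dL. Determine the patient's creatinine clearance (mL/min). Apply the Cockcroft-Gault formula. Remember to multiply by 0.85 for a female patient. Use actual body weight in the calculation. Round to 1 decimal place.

CrCl = (140 − 30) × 63 / (72 × 2.2) × 0.85 = 6930.0 / 158.40 × 0.85 ≈ 37.2 mL/min

37.2 mL/min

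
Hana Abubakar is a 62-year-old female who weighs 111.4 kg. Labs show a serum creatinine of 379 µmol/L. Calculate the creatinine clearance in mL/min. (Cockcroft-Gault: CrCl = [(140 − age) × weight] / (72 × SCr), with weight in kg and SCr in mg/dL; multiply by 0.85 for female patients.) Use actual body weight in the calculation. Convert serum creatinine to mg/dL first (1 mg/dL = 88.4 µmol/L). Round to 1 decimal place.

SCr = 379 / 88.4 = 4.287 mg/dL
CrCl = (140 − 62) × 111.4 / (72 × 4.287) × 0.85 = 8689.2 / 308.66 × 0.85 ≈ 23.9 mL/min

23.9 mL/min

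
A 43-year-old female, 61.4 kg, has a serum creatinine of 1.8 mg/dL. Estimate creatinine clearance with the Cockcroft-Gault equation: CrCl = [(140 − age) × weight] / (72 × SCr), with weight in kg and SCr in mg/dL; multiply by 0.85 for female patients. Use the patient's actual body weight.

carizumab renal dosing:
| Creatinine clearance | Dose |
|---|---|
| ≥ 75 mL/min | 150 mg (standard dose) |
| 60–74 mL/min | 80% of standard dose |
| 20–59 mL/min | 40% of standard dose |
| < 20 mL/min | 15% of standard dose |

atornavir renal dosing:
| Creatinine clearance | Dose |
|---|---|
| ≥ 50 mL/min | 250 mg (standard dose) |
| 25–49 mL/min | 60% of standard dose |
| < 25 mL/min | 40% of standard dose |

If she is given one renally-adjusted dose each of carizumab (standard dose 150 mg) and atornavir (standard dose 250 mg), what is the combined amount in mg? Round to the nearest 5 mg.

210 mg

CrCl = (140 − 43) × 61.4 / (72 × 1.8) × 0.85 = 5955.8 / 129.60 × 0.85 ≈ 39.1 mL/min
CrCl ≈ 39 mL/min.
carizumab: 20–59 mL/min → 40% of 150 mg = 60 mg.
atornavir: 25–49 mL/min → 60% of 250 mg = 150 mg.
Total = 60 + 150 = 210 mg.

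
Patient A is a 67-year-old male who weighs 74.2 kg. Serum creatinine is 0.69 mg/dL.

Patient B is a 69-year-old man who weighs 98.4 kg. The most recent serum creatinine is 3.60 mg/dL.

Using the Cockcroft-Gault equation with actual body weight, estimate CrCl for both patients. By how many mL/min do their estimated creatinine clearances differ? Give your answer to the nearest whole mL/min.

Patient A: CrCl = (140 − 67) × 74.2 / (72 × 0.69) = 5416.6 / 49.68 ≈ 109.0 mL/min
Patient B: CrCl = (140 − 69) × 98.4 / (72 × 3.6) = 6986.4 / 259.20 ≈ 27.0 mL/min
|109.0 − 27.0| = 82.0 mL/min

82 mL/min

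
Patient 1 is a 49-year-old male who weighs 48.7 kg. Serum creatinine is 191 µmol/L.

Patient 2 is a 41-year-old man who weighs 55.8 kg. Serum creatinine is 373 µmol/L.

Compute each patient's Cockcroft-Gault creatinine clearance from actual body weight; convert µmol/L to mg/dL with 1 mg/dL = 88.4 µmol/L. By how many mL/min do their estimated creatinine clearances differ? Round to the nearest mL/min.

10 mL/min

Patient 1: SCr = 191 / 88.4 = 2.161 mg/dL
Patient 1: CrCl = (140 − 49) × 48.7 / (72 × 2.161) = 4431.7 / 155.59 ≈ 28.5 mL/min
Patient 2: SCr = 373 / 88.4 = 4.219 mg/dL
Patient 2: CrCl = (140 − 41) × 55.8 / (72 × 4.219) = 5524.2 / 303.77 ≈ 18.2 mL/min
|28.5 − 18.2| = 10.3 mL/min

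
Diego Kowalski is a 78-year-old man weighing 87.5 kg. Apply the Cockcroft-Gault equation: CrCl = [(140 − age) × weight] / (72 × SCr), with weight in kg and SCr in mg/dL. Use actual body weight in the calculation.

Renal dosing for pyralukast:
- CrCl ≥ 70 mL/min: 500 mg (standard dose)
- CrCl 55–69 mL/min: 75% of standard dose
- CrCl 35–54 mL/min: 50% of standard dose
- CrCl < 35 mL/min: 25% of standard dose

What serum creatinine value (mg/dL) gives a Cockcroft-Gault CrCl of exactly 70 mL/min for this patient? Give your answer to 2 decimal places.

1.08 mg/dL

Standard dose requires CrCl ≥ 70 mL/min.
Set (140 − 78) × 87.5 / (72 × SCr) = 70
SCr = (140 − 78) × 87.5 / (72 × 70) = 1.076 mg/dL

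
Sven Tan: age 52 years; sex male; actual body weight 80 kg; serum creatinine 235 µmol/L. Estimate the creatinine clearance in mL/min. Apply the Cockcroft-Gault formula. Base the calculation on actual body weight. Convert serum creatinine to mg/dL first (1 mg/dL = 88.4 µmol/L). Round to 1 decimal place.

SCr = 235 / 88.4 = 2.658 mg/dL
CrCl = (140 − 52) × 80 / (72 × 2.658) = 7040.0 / 191.38 ≈ 36.8 mL/min

36.8 mL/min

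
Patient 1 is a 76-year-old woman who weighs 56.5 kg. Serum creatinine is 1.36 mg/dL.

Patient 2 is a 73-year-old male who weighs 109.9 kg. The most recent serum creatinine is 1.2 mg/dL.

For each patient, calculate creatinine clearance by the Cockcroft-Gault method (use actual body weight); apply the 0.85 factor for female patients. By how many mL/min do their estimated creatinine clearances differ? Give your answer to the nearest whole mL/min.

Patient 1: CrCl = (140 − 76) × 56.5 / (72 × 1.36) × 0.85 = 3616.0 / 97.92 × 0.85 ≈ 31.4 mL/min
Patient 2: CrCl = (140 − 73) × 109.9 / (72 × 1.2) = 7363.3 / 86.40 ≈ 85.2 mL/min
|31.4 − 85.2| = 53.8 mL/min

54 mL/min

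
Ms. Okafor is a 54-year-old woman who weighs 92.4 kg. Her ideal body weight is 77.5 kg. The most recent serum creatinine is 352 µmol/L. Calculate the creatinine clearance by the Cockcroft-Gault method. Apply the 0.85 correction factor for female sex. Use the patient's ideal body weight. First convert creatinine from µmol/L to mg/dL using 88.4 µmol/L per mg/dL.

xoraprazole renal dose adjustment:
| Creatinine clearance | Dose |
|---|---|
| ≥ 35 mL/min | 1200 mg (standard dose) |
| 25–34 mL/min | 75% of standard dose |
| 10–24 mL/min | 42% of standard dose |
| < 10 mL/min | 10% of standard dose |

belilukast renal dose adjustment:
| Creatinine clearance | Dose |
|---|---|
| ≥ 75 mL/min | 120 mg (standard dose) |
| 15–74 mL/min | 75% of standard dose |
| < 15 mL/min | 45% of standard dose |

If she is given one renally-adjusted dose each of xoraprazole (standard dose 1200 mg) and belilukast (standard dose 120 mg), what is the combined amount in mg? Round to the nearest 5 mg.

SCr = 352 / 88.4 = 3.982 mg/dL
CrCl = (140 − 54) × 77.5 / (72 × 3.982) × 0.85 = 6665.0 / 286.70 × 0.85 ≈ 19.8 mL/min
CrCl ≈ 20 mL/min.
xoraprazole: 10–24 mL/min → 42% of 1200 mg = 504 mg.
belilukast: 15–74 mL/min → 75% of 120 mg = 90 mg.
Total = 504 + 90 = 594 mg.

595 mg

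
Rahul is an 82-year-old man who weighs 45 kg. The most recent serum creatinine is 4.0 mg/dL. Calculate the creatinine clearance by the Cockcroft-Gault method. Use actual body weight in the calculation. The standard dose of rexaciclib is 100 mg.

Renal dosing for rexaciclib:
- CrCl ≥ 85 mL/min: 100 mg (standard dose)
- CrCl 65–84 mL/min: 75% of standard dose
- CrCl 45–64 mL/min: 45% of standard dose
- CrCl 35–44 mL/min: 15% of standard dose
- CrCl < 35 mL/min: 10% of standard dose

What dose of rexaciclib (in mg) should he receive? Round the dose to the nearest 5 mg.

CrCl = (140 − 82) × 45 / (72 × 4) = 2610.0 / 288.00 ≈ 9.1 mL/min
CrCl ≈ 9 mL/min → bracket < 35 mL/min.
10% of 100 mg = 10 mg

10 mg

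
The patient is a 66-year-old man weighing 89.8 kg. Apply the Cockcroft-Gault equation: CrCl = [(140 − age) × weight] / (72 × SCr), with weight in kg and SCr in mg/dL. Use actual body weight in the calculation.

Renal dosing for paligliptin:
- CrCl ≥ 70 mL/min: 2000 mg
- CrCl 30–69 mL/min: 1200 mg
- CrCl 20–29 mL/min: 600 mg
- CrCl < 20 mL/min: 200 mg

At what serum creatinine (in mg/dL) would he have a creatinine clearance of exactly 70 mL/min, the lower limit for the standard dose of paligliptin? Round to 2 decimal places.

Standard dose requires CrCl ≥ 70 mL/min.
Set (140 − 66) × 89.8 / (72 × SCr) = 70
SCr = (140 − 66) × 89.8 / (72 × 70) = 1.318 mg/dL

1.32 mg/dL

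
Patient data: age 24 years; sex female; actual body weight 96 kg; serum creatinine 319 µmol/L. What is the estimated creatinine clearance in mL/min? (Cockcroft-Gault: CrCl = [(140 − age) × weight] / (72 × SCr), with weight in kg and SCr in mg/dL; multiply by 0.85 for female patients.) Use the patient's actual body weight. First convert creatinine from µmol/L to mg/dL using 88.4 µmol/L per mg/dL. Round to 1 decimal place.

SCr = 319 / 88.4 = 3.609 mg/dL
CrCl = (140 − 24) × 96 / (72 × 3.609) × 0.85 = 11136.0 / 259.85 × 0.85 ≈ 36.4 mL/min

36.4 mL/min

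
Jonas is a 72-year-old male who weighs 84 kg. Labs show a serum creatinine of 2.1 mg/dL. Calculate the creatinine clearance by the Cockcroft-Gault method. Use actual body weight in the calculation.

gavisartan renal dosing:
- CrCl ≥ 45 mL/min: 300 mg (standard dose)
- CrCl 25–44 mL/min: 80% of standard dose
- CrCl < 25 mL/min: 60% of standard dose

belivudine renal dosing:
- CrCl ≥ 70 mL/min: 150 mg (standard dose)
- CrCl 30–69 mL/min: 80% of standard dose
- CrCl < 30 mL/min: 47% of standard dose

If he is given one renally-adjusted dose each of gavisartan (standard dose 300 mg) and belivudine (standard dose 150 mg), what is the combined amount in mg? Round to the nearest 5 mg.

360 mg

CrCl = (140 − 72) × 84 / (72 × 2.1) = 5712.0 / 151.20 ≈ 37.8 mL/min
CrCl ≈ 38 mL/min.
gavisartan: 25–44 mL/min → 80% of 300 mg = 240 mg.
belivudine: 30–69 mL/min → 80% of 150 mg = 120 mg.
Total = 240 + 120 = 360 mg.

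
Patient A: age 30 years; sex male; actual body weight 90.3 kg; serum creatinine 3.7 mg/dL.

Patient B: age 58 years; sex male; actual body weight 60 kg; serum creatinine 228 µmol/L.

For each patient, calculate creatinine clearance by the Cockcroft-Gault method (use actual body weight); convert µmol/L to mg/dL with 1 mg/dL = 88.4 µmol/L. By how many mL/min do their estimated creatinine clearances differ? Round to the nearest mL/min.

11 mL/min

Patient A: CrCl = (140 − 30) × 90.3 / (72 × 3.7) = 9933.0 / 266.40 ≈ 37.3 mL/min
Patient B: SCr = 228 / 88.4 = 2.579 mg/dL
Patient B: CrCl = (140 − 58) × 60 / (72 × 2.579) = 4920.0 / 185.69 ≈ 26.5 mL/min
|37.3 − 26.5| = 10.8 mL/min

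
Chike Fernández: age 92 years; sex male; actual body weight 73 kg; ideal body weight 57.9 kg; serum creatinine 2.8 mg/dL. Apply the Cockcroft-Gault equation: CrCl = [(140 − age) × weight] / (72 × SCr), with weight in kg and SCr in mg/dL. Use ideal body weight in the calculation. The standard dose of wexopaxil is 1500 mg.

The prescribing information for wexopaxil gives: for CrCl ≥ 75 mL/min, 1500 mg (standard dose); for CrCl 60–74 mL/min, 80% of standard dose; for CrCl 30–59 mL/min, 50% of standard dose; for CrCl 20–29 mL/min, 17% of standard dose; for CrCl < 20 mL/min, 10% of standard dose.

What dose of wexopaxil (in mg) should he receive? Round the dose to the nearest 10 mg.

CrCl = (140 − 92) × 57.9 / (72 × 2.8) = 2779.2 / 201.60 ≈ 13.8 mL/min
CrCl ≈ 14 mL/min → bracket < 20 mL/min.
10% of 1500 mg = 150 mg

150 mg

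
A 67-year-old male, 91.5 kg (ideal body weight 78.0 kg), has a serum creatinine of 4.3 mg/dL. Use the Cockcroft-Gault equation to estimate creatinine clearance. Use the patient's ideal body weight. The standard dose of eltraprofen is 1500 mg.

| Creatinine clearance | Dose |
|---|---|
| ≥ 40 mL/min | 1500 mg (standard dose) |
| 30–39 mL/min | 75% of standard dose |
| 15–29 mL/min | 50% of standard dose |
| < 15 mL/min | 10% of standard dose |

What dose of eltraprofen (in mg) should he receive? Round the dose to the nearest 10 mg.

CrCl = (140 − 67) × 78 / (72 × 4.3) = 5694.0 / 309.60 ≈ 18.4 mL/min
CrCl ≈ 18 mL/min → bracket 15–29 mL/min.
50% of 1500 mg = 750 mg

750 mg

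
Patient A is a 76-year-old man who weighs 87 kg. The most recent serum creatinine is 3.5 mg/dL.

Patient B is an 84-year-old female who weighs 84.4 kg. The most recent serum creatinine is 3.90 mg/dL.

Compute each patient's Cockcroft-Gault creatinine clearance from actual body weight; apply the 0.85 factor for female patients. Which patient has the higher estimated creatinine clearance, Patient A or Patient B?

Patient A: CrCl = (140 − 76) × 87 / (72 × 3.5) = 5568.0 / 252.00 ≈ 22.1 mL/min
Patient B: CrCl = (140 − 84) × 84.4 / (72 × 3.9) × 0.85 = 4726.4 / 280.80 × 0.85 ≈ 14.3 mL/min
22.1 vs 14.3 mL/min → Patient A is higher.

Patient A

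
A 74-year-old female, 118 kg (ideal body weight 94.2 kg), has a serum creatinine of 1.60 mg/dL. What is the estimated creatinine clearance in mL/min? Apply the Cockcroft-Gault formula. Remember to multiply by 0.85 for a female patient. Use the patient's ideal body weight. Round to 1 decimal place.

CrCl = (140 − 74) × 94.2 / (72 × 1.6) × 0.85 = 6217.2 / 115.20 × 0.85 ≈ 45.9 mL/min

45.9 mL/min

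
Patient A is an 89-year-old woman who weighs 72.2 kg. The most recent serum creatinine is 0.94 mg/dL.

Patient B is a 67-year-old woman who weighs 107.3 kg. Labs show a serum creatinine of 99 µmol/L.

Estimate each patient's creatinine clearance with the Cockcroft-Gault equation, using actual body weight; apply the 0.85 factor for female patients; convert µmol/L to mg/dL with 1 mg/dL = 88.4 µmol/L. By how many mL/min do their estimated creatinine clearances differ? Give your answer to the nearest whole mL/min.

36 mL/min

Patient A: CrCl = (140 − 89) × 72.2 / (72 × 0.94) × 0.85 = 3682.2 / 67.68 × 0.85 ≈ 46.2 mL/min
Patient B: SCr = 99 / 88.4 = 1.12 mg/dL
Patient B: CrCl = (140 − 67) × 107.3 / (72 × 1.12) × 0.85 = 7832.9 / 80.64 × 0.85 ≈ 82.6 mL/min
|46.2 − 82.6| = 36.4 mL/min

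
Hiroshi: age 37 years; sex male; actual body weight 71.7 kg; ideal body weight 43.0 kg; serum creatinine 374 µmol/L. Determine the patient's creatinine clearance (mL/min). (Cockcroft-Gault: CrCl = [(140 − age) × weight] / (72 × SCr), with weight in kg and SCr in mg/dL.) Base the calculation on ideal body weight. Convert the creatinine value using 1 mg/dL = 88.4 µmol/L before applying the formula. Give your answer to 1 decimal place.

14.5 mL/min

SCr = 374 / 88.4 = 4.231 mg/dL
CrCl = (140 − 37) × 43 / (72 × 4.231) = 4429.0 / 304.63 ≈ 14.5 mL/min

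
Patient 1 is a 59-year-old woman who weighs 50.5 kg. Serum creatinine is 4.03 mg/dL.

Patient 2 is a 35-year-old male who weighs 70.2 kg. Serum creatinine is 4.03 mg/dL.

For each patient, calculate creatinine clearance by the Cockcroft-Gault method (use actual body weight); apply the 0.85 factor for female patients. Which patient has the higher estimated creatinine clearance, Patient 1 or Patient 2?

Patient 2

Patient 1: CrCl = (140 − 59) × 50.5 / (72 × 4.03) × 0.85 = 4090.5 / 290.16 × 0.85 ≈ 12.0 mL/min
Patient 2: CrCl = (140 − 35) × 70.2 / (72 × 4.03) = 7371.0 / 290.16 ≈ 25.4 mL/min
12.0 vs 25.4 mL/min → Patient 2 is higher.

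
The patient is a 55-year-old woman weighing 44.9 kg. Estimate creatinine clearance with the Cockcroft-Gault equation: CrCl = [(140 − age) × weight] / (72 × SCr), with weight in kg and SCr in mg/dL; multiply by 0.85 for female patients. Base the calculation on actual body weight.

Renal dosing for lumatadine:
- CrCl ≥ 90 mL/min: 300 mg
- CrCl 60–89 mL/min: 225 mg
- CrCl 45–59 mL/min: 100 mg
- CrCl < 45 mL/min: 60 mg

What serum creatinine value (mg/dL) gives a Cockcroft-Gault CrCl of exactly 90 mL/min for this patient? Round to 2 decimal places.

0.50 mg/dL

Standard dose requires CrCl ≥ 90 mL/min.
Set (140 − 55) × 44.9 × 0.85 / (72 × SCr) = 90
SCr = (140 − 55) × 44.9 × 0.85 / (72 × 90) = 0.501 mg/dL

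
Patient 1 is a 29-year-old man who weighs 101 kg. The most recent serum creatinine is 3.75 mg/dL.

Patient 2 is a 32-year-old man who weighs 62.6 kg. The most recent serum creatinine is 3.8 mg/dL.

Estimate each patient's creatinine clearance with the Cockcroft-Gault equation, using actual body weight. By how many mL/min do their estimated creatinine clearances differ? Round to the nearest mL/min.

17 mL/min

Patient 1: CrCl = (140 − 29) × 101 / (72 × 3.75) = 11211.0 / 270.00 ≈ 41.5 mL/min
Patient 2: CrCl = (140 − 32) × 62.6 / (72 × 3.8) = 6760.8 / 273.60 ≈ 24.7 mL/min
|41.5 − 24.7| = 16.8 mL/min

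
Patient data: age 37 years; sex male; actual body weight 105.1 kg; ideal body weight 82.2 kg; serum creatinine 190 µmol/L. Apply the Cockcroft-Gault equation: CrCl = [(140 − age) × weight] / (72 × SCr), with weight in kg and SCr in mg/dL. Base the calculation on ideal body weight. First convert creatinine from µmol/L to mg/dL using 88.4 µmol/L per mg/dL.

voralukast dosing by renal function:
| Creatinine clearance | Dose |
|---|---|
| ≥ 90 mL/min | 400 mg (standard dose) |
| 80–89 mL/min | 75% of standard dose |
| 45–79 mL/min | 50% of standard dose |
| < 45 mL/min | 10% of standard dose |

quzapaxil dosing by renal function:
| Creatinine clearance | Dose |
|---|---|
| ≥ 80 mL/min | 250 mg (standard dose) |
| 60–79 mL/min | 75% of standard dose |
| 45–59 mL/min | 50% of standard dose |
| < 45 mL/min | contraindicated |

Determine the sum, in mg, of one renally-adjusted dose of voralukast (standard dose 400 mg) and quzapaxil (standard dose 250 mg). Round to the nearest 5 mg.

SCr = 190 / 88.4 = 2.149 mg/dL
CrCl = (140 − 37) × 82.2 / (72 × 2.149) = 8466.6 / 154.73 ≈ 54.7 mL/min
CrCl ≈ 55 mL/min.
voralukast: 45–79 mL/min → 50% of 400 mg = 200 mg.
quzapaxil: 45–59 mL/min → 50% of 250 mg = 125 mg.
Total = 200 + 125 = 325 mg.

325 mg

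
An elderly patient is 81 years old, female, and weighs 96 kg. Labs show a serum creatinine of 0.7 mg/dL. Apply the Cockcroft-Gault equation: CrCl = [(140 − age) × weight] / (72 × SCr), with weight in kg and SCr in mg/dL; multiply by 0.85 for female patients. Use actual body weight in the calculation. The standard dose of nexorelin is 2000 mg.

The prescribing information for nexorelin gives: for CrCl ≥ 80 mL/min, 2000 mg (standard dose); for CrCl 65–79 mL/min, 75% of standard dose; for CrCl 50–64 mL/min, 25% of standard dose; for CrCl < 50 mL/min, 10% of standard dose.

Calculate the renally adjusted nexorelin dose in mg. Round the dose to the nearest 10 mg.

2000 mg

CrCl = (140 − 81) × 96 / (72 × 0.7) × 0.85 = 5664.0 / 50.40 × 0.85 ≈ 95.5 mL/min
CrCl ≈ 96 mL/min → bracket ≥ 80 mL/min.
100% of 2000 mg = 2000 mg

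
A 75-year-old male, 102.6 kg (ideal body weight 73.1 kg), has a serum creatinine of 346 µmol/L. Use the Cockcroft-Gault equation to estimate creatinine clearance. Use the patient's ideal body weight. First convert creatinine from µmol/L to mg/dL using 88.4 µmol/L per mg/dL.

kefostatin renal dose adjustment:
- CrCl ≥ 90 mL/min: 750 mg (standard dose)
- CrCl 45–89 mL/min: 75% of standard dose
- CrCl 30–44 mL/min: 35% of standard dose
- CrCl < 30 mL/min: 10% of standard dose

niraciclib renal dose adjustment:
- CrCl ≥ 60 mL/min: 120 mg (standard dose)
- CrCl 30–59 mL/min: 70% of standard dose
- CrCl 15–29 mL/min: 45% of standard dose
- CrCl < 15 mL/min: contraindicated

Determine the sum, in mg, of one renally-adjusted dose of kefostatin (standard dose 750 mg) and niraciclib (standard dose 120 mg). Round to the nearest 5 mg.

SCr = 346 / 88.4 = 3.914 mg/dL
CrCl = (140 − 75) × 73.1 / (72 × 3.914) = 4751.5 / 281.81 ≈ 16.9 mL/min
CrCl ≈ 17 mL/min.
kefostatin: < 30 mL/min → 10% of 750 mg = 75 mg.
niraciclib: 15–29 mL/min → 45% of 120 mg = 54 mg.
Total = 75 + 54 = 129 mg.

130 mg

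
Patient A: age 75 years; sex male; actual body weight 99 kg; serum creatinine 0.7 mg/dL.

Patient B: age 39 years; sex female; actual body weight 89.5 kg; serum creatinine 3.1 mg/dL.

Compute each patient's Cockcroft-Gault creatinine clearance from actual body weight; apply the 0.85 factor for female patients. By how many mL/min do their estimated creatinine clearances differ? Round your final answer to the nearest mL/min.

Patient A: CrCl = (140 − 75) × 99 / (72 × 0.7) = 6435.0 / 50.40 ≈ 127.7 mL/min
Patient B: CrCl = (140 − 39) × 89.5 / (72 × 3.1) × 0.85 = 9039.5 / 223.20 × 0.85 ≈ 34.4 mL/min
|127.7 − 34.4| = 93.3 mL/min

93 mL/min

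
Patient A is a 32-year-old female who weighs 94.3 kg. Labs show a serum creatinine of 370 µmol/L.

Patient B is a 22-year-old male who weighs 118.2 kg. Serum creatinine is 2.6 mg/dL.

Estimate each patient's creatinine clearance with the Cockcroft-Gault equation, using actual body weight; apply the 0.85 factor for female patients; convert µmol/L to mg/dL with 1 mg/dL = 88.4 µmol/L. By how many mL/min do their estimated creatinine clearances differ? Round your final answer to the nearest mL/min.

Patient A: SCr = 370 / 88.4 = 4.186 mg/dL
Patient A: CrCl = (140 − 32) × 94.3 / (72 × 4.186) × 0.85 = 10184.4 / 301.39 × 0.85 ≈ 28.7 mL/min
Patient B: CrCl = (140 − 22) × 118.2 / (72 × 2.6) = 13947.6 / 187.20 ≈ 74.5 mL/min
|28.7 − 74.5| = 45.8 mL/min

46 mL/min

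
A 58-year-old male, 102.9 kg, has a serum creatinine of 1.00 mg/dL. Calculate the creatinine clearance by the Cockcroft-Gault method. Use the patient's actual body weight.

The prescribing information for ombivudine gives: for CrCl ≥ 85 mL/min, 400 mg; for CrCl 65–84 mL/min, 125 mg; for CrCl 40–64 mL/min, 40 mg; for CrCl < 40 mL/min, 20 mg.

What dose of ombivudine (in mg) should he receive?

CrCl = (140 − 58) × 102.9 / (72 × 1) = 8437.8 / 72.00 ≈ 117.2 mL/min
CrCl ≈ 117 mL/min → bracket ≥ 85 mL/min.
Dose for this bracket: 400 mg.

400 mg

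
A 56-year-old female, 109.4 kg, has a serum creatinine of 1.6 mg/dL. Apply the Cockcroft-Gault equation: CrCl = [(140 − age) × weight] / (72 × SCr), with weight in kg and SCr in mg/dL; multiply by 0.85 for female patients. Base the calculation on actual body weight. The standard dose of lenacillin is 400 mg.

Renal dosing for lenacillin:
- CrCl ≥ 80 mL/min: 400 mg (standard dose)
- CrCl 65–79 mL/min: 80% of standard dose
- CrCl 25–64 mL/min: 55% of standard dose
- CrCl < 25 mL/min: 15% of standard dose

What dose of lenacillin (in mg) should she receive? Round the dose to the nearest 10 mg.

320 mg

CrCl = (140 − 56) × 109.4 / (72 × 1.6) × 0.85 = 9189.6 / 115.20 × 0.85 ≈ 67.8 mL/min
CrCl ≈ 68 mL/min → bracket 65–79 mL/min.
80% of 400 mg = 320 mg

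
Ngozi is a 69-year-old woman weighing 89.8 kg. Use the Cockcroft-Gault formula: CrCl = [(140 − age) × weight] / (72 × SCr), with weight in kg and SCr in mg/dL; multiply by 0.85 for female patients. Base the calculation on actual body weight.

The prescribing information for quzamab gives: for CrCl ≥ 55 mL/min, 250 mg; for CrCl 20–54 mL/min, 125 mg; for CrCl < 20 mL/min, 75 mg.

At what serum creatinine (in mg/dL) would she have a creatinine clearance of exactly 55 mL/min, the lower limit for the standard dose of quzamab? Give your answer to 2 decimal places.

1.37 mg/dL

Standard dose requires CrCl ≥ 55 mL/min.
Set (140 − 69) × 89.8 × 0.85 / (72 × SCr) = 55
SCr = (140 − 69) × 89.8 × 0.85 / (72 × 55) = 1.369 mg/dL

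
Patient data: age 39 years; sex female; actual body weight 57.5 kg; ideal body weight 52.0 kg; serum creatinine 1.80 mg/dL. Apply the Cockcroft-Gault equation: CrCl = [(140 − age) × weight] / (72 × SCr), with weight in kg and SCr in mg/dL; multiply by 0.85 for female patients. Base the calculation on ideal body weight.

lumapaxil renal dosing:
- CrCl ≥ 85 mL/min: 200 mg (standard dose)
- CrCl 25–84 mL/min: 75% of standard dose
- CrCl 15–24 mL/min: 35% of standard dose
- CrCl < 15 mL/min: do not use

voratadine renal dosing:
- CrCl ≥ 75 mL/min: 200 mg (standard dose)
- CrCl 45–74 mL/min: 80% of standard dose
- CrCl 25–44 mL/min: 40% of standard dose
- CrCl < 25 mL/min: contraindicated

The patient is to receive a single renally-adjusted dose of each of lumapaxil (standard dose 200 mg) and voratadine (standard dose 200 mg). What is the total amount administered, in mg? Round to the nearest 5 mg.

CrCl = (140 − 39) × 52 / (72 × 1.8) × 0.85 = 5252.0 / 129.60 × 0.85 ≈ 34.4 mL/min
CrCl ≈ 34 mL/min.
lumapaxil: 25–84 mL/min → 75% of 200 mg = 150 mg.
voratadine: 25–44 mL/min → 40% of 200 mg = 80 mg.
Total = 150 + 80 = 230 mg.

230 mg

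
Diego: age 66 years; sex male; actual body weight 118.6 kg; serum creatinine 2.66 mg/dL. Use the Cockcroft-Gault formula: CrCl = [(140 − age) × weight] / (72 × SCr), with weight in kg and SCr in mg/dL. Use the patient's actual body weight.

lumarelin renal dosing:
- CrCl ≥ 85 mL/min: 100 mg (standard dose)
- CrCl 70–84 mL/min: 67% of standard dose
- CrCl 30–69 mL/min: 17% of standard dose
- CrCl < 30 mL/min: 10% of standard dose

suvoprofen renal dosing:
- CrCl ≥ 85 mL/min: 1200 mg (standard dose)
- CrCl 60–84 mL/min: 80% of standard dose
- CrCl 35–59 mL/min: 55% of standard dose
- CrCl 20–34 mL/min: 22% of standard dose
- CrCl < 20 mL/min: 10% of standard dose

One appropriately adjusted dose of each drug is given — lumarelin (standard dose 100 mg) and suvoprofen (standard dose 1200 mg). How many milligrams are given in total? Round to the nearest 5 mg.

675 mg

CrCl = (140 − 66) × 118.6 / (72 × 2.66) = 8776.4 / 191.52 ≈ 45.8 mL/min
CrCl ≈ 46 mL/min.
lumarelin: 30–69 mL/min → 17% of 100 mg = 17 mg.
suvoprofen: 35–59 mL/min → 55% of 1200 mg = 660 mg.
Total = 17 + 660 = 677 mg.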